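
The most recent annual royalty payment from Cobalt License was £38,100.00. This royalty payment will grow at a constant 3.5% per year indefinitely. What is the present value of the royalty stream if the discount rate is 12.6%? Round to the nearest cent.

£433335.16

D₁ = D₀ × (1 + g) = £38,100.00 × 1.035 = £39,433.5000
Growing perpetuity: P = D₁ / (r − g) = £39,433.5000 / (0.126 − 0.035) = £433,335.16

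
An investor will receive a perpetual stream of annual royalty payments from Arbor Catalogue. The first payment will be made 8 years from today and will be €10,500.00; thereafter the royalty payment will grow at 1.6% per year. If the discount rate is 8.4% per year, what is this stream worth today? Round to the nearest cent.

€87796.14

Value at end of year 7: C₁ / (r − g) = €10,500.00 / (0.084 − 0.016) = €154,411.7647
Discount to today: PV = €154,411.7647 / (1 + 0.084)^7 = €154,411.7647 / 1.758754 = €87,796.14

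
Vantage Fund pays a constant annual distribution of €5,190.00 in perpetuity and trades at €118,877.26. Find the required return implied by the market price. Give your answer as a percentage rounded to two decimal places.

P = C/r ⇒ r = C/P = €5,190.00/€118,877.26 = 0.043658

4.37%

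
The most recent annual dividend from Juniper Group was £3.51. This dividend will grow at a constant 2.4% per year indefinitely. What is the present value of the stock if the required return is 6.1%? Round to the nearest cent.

£97.14

D₁ = D₀ × (1 + g) = £3.51 × 1.024 = £3.5942
Growing perpetuity: P = D₁ / (r − g) = £3.5942 / (0.061 − 0.024) = £97.14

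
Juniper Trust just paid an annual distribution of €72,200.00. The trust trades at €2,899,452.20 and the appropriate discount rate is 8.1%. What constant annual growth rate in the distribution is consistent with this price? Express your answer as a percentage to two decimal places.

P = D₀(1+g)/(r−g) ⇒ P(r−g) = D₀(1+g) ⇒ g(P+D₀) = P·r − D₀
g = (P·r − D₀)/(P + D₀) = (€2,899,452.20×0.081 − €72,200.00) / (€2,899,452.20 + €72,200.00) = 0.054736

5.47%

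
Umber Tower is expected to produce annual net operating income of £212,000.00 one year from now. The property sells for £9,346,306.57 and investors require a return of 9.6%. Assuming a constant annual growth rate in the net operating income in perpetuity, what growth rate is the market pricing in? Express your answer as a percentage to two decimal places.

7.33%

P = D₁/(r−g) ⇒ g = r − D₁/P = 0.096 − £212,000.00/£9,346,306.57 = 0.073317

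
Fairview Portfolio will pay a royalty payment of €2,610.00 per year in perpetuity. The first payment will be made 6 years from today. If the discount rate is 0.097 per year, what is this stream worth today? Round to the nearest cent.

€16936.97

Value at end of year 5: C / r = €2,610.00 / 0.097 = €26,907.2165
Discount to today: PV = €26,907.2165 / (1 + 0.097)^5 = €26,907.2165 / 1.588668 = €16,936.97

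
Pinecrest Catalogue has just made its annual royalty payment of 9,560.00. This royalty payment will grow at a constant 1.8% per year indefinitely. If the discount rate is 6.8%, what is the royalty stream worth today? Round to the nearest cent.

194641.60

D₁ = D₀ × (1 + g) = 9,560.00 × 1.018 = 9,732.0800
Growing perpetuity: P = D₁ / (r − g) = 9,732.0800 / (0.068 − 0.018) = 194,641.60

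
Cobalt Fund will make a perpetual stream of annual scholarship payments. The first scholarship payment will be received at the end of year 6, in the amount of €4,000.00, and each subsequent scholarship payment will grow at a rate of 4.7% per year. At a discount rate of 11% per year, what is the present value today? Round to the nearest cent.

€37679.45

Value at end of year 5: C₁ / (r − g) = €4,000.00 / (0.11 − 0.047) = €63,492.0635
Discount to today: PV = €63,492.0635 / (1 + 0.11)^5 = €63,492.0635 / 1.685058 = €37,679.45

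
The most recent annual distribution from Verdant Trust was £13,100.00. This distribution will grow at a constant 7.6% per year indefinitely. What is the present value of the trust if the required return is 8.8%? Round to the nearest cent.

£1174633.33

D₁ = D₀ × (1 + g) = £13,100.00 × 1.076 = £14,095.6000
Growing perpetuity: P = D₁ / (r − g) = £14,095.6000 / (0.088 − 0.076) = £1,174,633.33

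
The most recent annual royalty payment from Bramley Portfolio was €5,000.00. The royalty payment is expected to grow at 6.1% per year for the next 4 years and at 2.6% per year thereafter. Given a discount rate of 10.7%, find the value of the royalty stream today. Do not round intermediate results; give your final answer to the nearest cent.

D_1 = 5305.00000
D_2 = 5628.60500
D_3 = 5971.94991
D_4 = 6336.23885
Terminal value at year 4: TV = D_4×(1+g_2)/(r−g_2) = 6500.98106/0.081 = 80259.02542
P_0 = D_1/(1+r)^1 + D_2/(1+r)^2 + D_3/(1+r)^3 + D_4/(1+r)^4 + TV/(1+r)^4
    = 4792.23126 + 4593.09608 + 4402.23572 + 4219.30632 + 53444.54676 = 71451.41614

€71451.42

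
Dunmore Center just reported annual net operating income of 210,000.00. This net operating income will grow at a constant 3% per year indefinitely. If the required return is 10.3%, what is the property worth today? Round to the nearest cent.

2963013.70

D₁ = D₀ × (1 + g) = 210,000.00 × 1.03 = 216,300.0000
Growing perpetuity: P = D₁ / (r − g) = 216,300.0000 / (0.103 − 0.03) = 2,963,013.70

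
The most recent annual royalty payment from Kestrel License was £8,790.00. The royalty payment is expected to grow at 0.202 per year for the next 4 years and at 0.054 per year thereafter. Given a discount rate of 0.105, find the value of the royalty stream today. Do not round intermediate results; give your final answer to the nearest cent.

£297931.55

D_1 = 10565.58000
D_2 = 12699.82716
D_3 = 15265.19225
D_4 = 18348.76108
Terminal value at year 4: TV = D_4×(1+g_2)/(r−g_2) = 19339.59418/0.051 = 379207.72899
P_0 = D_1/(1+r)^1 + D_2/(1+r)^2 + D_3/(1+r)^3 + D_4/(1+r)^4 + TV/(1+r)^4
    = 9561.61086 + 10400.95589 + 11313.98097 + 12307.15396 + 254347.84856 = 297931.55024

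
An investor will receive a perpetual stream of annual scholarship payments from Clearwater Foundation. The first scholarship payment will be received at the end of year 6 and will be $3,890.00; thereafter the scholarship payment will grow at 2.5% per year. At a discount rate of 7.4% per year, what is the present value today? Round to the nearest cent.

Value at end of year 5: C₁ / (r − g) = $3,890.00 / (0.074 − 0.025) = $79,387.7551
Discount to today: PV = $79,387.7551 / (1 + 0.074)^5 = $79,387.7551 / 1.428964 = $55,556.15

$55556.15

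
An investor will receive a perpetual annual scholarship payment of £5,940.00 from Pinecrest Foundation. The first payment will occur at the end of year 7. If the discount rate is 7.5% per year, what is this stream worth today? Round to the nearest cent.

Value at end of year 6: C / r = £5,940.00 / 0.075 = £79,200.0000
Discount to today: PV = £79,200.0000 / (1 + 0.075)^6 = £79,200.0000 / 1.543302 = £51,318.55

£51318.55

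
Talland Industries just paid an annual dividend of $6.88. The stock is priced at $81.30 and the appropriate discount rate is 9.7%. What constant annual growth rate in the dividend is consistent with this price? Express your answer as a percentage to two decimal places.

P = D₀(1+g)/(r−g) ⇒ P(r−g) = D₀(1+g) ⇒ g(P+D₀) = P·r − D₀
g = (P·r − D₀)/(P + D₀) = ($81.30×0.097 − $6.88) / ($81.30 + $6.88) = 0.011410

1.14%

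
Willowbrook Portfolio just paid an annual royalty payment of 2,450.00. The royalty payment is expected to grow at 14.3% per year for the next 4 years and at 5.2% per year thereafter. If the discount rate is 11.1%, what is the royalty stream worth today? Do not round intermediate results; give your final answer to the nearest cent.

D_1 = 2800.35000
D_2 = 3200.80005
D_3 = 3658.51446
D_4 = 4181.68202
Terminal value at year 4: TV = D_4×(1+g_2)/(r−g_2) = 4399.12949/0.059 = 74561.51678
P_0 = D_1/(1+r)^1 + D_2/(1+r)^2 + D_3/(1+r)^3 + D_4/(1+r)^4 + TV/(1+r)^4
    = 2520.56706 + 2593.16665 + 2667.85732 + 2744.69929 + 48939.38397 = 59465.67429

59465.67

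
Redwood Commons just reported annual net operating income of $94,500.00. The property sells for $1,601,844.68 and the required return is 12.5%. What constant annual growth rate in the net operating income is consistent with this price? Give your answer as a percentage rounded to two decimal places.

6.23%

P = D₀(1+g)/(r−g) ⇒ P(r−g) = D₀(1+g) ⇒ g(P+D₀) = P·r − D₀
g = (P·r − D₀)/(P + D₀) = ($1,601,844.68×0.125 − $94,500.00) / ($1,601,844.68 + $94,500.00) = 0.062328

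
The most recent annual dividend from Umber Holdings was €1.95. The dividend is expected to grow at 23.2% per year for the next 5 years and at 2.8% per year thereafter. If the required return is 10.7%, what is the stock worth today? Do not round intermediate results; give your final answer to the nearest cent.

D_1 = 2.40240
D_2 = 2.95976
D_3 = 3.64642
D_4 = 4.49239
D_5 = 5.53462
Terminal value at year 5: TV = D_5×(1+g_2)/(r−g_2) = 5.68959/0.079 = 72.02018
P_0 = D_1/(1+r)^1 + D_2/(1+r)^2 + D_3/(1+r)^3 + D_4/(1+r)^4 + D_5/(1+r)^5 + TV/(1+r)^5
    = 2.17019 + 2.41524 + 2.68797 + 2.99149 + 3.32928 + 43.32276 = 56.91692

€56.92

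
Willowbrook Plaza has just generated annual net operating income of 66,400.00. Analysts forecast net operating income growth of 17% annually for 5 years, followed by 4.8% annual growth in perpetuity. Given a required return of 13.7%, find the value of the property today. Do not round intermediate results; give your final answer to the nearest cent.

D_1 = 77688.00000
D_2 = 90894.96000
D_3 = 106347.10320
D_4 = 124426.11074
D_5 = 145578.54957
Terminal value at year 5: TV = D_5×(1+g_2)/(r−g_2) = 152566.31995/0.089 = 1714228.31404
P_0 = D_1/(1+r)^1 + D_2/(1+r)^2 + D_3/(1+r)^3 + D_4/(1+r)^4 + D_5/(1+r)^5 + TV/(1+r)^5
    = 68327.17678 + 70310.28745 + 72350.95543 + 74450.85123 + 76611.69388 + 902124.21555 = 1264175.18032

1264175.18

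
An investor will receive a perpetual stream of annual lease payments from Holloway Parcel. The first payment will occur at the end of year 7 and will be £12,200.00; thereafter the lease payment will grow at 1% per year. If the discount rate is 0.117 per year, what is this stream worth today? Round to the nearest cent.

£58702.56

Value at end of year 6: C₁ / (r − g) = £12,200.00 / (0.117 − 0.01) = £114,018.6916
Discount to today: PV = £114,018.6916 / (1 + 0.117)^6 = £114,018.6916 / 1.942312 = £58,702.56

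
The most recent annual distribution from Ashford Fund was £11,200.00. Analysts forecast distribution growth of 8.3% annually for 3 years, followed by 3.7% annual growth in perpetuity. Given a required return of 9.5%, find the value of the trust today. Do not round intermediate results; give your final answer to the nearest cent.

£226605.58

D_1 = 12129.60000
D_2 = 13136.35680
D_3 = 14226.67441
Terminal value at year 3: TV = D_3×(1+g_2)/(r−g_2) = 14753.06137/0.058 = 254363.12703
P_0 = D_1/(1+r)^1 + D_2/(1+r)^2 + D_3/(1+r)^3 + TV/(1+r)^3
    = 11077.26027 + 10955.86564 + 10835.80136 + 193736.65535 = 226605.58262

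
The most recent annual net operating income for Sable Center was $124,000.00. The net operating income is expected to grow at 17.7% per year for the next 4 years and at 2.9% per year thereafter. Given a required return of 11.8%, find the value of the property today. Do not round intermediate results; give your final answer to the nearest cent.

$2326090.51

D_1 = 145948.00000
D_2 = 171780.79600
D_3 = 202185.99689
D_4 = 237972.91834
Terminal value at year 4: TV = D_4×(1+g_2)/(r−g_2) = 244874.13297/0.089 = 2751394.75251
P_0 = D_1/(1+r)^1 + D_2/(1+r)^2 + D_3/(1+r)^3 + D_4/(1+r)^4 + TV/(1+r)^4
    = 130543.82826 + 137432.99273 + 144685.71774 + 152321.18943 + 1761106.78568 = 2326090.51385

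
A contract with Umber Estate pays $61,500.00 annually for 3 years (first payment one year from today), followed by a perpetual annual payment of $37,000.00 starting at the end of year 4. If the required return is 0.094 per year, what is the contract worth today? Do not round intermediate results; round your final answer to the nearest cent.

PV of 3-year annuity: $61,500.00 × [1 − (1+0.094)^−3] / 0.094 = 154571.48859
Perpetuity value at year 3: $37,000.00 / 0.094 = 393617.02128
PV of perpetuity: 393617.02128 / (1+0.094)^3 = 300622.79237
Total PV = 154571.48859 + 300622.79237 = 455194.28096

$455194.28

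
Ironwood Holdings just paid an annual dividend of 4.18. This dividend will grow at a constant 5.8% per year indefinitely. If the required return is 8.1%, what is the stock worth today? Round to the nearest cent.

192.28

D₁ = D₀ × (1 + g) = 4.18 × 1.058 = 4.4224
Growing perpetuity: P = D₁ / (r − g) = 4.4224 / (0.081 − 0.058) = 192.28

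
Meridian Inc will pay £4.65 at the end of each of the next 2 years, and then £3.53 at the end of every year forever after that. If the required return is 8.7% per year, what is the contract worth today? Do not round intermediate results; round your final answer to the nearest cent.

£42.55

PV of 2-year annuity: £4.65 × [1 − (1+0.087)^−2] / 0.087 = 8.21327
Perpetuity value at year 2: £3.53 / 0.087 = 40.57471
PV of perpetuity: 40.57471 / (1+0.087)^2 = 34.33969
Total PV = 8.21327 + 34.33969 = 42.55296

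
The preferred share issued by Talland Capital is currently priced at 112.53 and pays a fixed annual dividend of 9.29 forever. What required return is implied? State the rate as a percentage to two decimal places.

8.26%

P = C/r ⇒ r = C/P = 9.29/112.53 = 0.082556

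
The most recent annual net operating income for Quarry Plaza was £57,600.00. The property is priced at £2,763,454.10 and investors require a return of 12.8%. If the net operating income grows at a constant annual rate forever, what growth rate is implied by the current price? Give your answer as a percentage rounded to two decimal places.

P = D₀(1+g)/(r−g) ⇒ P(r−g) = D₀(1+g) ⇒ g(P+D₀) = P·r − D₀
g = (P·r − D₀)/(P + D₀) = (£2,763,454.10×0.128 − £57,600.00) / (£2,763,454.10 + £57,600.00) = 0.104969

10.50%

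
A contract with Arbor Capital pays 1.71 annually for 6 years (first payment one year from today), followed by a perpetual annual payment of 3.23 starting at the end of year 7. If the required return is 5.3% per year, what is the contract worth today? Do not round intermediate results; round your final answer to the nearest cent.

PV of 6-year annuity: 1.71 × [1 − (1+0.053)^−6] / 0.053 = 8.59678
Perpetuity value at year 6: 3.23 / 0.053 = 60.94340
PV of perpetuity: 60.94340 / (1+0.053)^6 = 44.70503
Total PV = 8.59678 + 44.70503 = 53.30181

53.30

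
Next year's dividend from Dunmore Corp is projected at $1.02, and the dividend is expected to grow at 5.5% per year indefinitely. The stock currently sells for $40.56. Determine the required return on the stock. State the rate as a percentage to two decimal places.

8.01%

P = D₁/(r − g) ⇒ r = D₁/P + g = $1.0200/$40.56 + 0.055 = 0.025148 + 0.055 = 0.080148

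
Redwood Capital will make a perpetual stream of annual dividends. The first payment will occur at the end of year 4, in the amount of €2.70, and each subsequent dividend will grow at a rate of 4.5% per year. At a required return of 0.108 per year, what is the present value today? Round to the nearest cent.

Value at end of year 3: C₁ / (r − g) = €2.70 / (0.108 − 0.045) = €42.8571
Discount to today: PV = €42.8571 / (1 + 0.108)^3 = €42.8571 / 1.360252 = €31.51

€31.51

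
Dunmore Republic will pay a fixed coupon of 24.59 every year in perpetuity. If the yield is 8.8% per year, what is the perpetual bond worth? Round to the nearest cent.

Level perpetuity: PV = C / r = 24.59 / 0.088 = 279.43

279.43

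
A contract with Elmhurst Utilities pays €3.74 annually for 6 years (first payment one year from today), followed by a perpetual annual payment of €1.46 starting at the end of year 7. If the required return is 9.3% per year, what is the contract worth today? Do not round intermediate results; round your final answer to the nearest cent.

PV of 6-year annuity: €3.74 × [1 − (1+0.093)^−6] / 0.093 = 16.62833
Perpetuity value at year 6: €1.46 / 0.093 = 15.69892
PV of perpetuity: 15.69892 / (1+0.093)^6 = 9.20765
Total PV = 16.62833 + 9.20765 = 25.83598

€25.84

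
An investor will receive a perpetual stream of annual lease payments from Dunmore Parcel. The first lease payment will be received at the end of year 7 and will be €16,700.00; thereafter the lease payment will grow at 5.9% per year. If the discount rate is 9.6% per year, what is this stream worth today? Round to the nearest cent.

Value at end of year 6: C₁ / (r − g) = €16,700.00 / (0.096 − 0.059) = €451,351.3514
Discount to today: PV = €451,351.3514 / (1 + 0.096)^6 = €451,351.3514 / 1.733258 = €260,406.26

€260406.26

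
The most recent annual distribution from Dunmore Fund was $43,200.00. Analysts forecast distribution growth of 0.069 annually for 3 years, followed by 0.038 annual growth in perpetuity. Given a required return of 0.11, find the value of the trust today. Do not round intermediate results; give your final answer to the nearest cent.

D_1 = 46180.80000
D_2 = 49367.27520
D_3 = 52773.61719
Terminal value at year 3: TV = D_3×(1+g_2)/(r−g_2) = 54779.01464/0.072 = 760819.64781
P_0 = D_1/(1+r)^1 + D_2/(1+r)^2 + D_3/(1+r)^3 + TV/(1+r)^3
    = 41604.32432 + 40067.58802 + 38587.61405 + 556304.76920 = 676564.29559

$676564.30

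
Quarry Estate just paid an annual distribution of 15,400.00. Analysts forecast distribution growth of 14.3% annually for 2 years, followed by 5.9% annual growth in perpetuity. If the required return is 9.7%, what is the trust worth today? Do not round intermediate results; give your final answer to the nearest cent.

498685.37

D_1 = 17602.20000
D_2 = 20119.31460
Terminal value at year 2: TV = D_2×(1+g_2)/(r−g_2) = 21306.35416/0.038 = 560693.53056
P_0 = D_1/(1+r)^1 + D_2/(1+r)^2 + TV/(1+r)^2
    = 16045.76117 + 16718.60074 + 465921.00488 = 498685.36679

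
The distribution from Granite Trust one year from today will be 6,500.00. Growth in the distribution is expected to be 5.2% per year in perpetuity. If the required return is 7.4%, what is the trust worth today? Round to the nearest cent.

295454.55

Growing perpetuity: P = D₁ / (r − g) = 6,500.0000 / (0.074 − 0.052) = 295,454.55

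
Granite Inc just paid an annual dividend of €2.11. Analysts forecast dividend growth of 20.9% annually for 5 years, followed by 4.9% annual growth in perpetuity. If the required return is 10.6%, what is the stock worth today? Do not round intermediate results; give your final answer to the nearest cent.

D_1 = 2.55099
D_2 = 3.08415
D_3 = 3.72873
D_4 = 4.50804
D_5 = 5.45022
Terminal value at year 5: TV = D_5×(1+g_2)/(r−g_2) = 5.71728/0.057 = 100.30315
P_0 = D_1/(1+r)^1 + D_2/(1+r)^2 + D_3/(1+r)^3 + D_4/(1+r)^4 + D_5/(1+r)^5 + TV/(1+r)^5
    = 2.30650 + 2.52130 + 2.75611 + 3.01278 + 3.29335 + 60.60926 = 74.49930

€74.50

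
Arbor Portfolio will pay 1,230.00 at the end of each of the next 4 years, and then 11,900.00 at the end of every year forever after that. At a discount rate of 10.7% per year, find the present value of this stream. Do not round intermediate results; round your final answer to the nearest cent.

77898.70

PV of 4-year annuity: 1,230.00 × [1 − (1+0.107)^−4] / 0.107 = 3840.57994
Perpetuity value at year 4: 11,900.00 / 0.107 = 111214.95327
PV of perpetuity: 111214.95327 / (1+0.107)^4 = 74058.12292
Total PV = 3840.57994 + 74058.12292 = 77898.70286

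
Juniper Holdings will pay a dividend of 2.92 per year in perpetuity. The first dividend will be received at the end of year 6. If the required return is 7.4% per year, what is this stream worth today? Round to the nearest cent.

Value at end of year 5: C / r = 2.92 / 0.074 = 39.4595
Discount to today: PV = 39.4595 / (1 + 0.074)^5 = 39.4595 / 1.428964 = 27.61

27.61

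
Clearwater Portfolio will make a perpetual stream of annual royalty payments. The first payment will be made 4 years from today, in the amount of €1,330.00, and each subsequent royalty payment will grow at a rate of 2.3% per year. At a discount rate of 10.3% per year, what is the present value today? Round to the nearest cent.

€12388.97

Value at end of year 3: C₁ / (r − g) = €1,330.00 / (0.103 − 0.023) = €16,625.0000
Discount to today: PV = €16,625.0000 / (1 + 0.103)^3 = €16,625.0000 / 1.341920 = €12,388.97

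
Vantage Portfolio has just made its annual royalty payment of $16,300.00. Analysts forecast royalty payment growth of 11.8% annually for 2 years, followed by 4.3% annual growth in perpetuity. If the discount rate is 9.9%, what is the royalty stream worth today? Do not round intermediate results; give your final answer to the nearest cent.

$347625.63

D_1 = 18223.40000
D_2 = 20373.76120
Terminal value at year 2: TV = D_2×(1+g_2)/(r−g_2) = 21249.83293/0.056 = 379461.30235
P_0 = D_1/(1+r)^1 + D_2/(1+r)^2 + TV/(1+r)^2
    = 16581.80164 + 16868.47519 + 314175.35037 = 347625.62719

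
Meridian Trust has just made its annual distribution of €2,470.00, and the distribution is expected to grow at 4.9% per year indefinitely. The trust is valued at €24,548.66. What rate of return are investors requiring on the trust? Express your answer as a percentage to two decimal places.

D₁ = €2,470.00 × 1.049 = €2,591.0300
P = D₁/(r − g) ⇒ r = D₁/P + g = €2,591.0300/€24,548.66 + 0.049 = 0.105547 + 0.049 = 0.154547

15.45%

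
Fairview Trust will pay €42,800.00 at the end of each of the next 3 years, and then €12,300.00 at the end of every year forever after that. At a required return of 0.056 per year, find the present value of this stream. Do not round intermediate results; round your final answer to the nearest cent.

€301776.85

PV of 3-year annuity: €42,800.00 × [1 − (1+0.056)^−3] / 0.056 = 115256.88618
Perpetuity value at year 3: €12,300.00 / 0.056 = 219642.85714
PV of perpetuity: 219642.85714 / (1+0.056)^3 = 186519.96695
Total PV = 115256.88618 + 186519.96695 = 301776.85314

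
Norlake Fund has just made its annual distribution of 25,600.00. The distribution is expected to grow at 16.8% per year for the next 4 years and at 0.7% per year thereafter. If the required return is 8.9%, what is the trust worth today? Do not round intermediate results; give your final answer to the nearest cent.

538389.14

D_1 = 29900.80000
D_2 = 34924.13440
D_3 = 40791.38898
D_4 = 47644.34233
Terminal value at year 4: TV = D_4×(1+g_2)/(r−g_2) = 47977.85272/0.082 = 585095.76493
P_0 = D_1/(1+r)^1 + D_2/(1+r)^2 + D_3/(1+r)^3 + D_4/(1+r)^4 + TV/(1+r)^4
    = 27457.11662 + 29448.95520 + 31585.28896 + 33876.60009 + 416021.17431 = 538389.13519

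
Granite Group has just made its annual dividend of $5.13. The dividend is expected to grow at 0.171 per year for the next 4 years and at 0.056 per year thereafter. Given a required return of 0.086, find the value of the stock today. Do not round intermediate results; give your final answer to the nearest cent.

$268.96

D_1 = 6.00723
D_2 = 7.03447
D_3 = 8.23736
D_4 = 9.64595
Terminal value at year 4: TV = D_4×(1+g_2)/(r−g_2) = 10.18612/0.03 = 339.53739
P_0 = D_1/(1+r)^1 + D_2/(1+r)^2 + D_3/(1+r)^3 + D_4/(1+r)^4 + TV/(1+r)^4
    = 5.53152 + 5.96447 + 6.43130 + 6.93467 + 244.10030 = 268.96225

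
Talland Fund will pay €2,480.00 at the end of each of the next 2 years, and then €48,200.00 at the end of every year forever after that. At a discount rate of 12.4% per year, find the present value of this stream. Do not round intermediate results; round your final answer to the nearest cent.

€311844.77

PV of 2-year annuity: €2,480.00 × [1 − (1+0.124)^−2] / 0.124 = 4169.40008
Perpetuity value at year 2: €48,200.00 / 0.124 = 388709.67742
PV of perpetuity: 388709.67742 / (1+0.124)^2 = 307675.36934
Total PV = 4169.40008 + 307675.36934 = 311844.76943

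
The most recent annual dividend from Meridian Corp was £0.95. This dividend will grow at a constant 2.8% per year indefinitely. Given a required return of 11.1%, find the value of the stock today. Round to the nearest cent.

£11.77

D₁ = D₀ × (1 + g) = £0.95 × 1.028 = £0.9766
Growing perpetuity: P = D₁ / (r − g) = £0.9766 / (0.111 − 0.028) = £11.77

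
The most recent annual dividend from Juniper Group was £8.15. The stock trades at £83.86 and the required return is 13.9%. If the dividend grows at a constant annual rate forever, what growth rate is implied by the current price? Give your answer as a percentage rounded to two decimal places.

3.81%

P = D₀(1+g)/(r−g) ⇒ P(r−g) = D₀(1+g) ⇒ g(P+D₀) = P·r − D₀
g = (P·r − D₀)/(P + D₀) = (£83.86×0.139 − £8.15) / (£83.86 + £8.15) = 0.038110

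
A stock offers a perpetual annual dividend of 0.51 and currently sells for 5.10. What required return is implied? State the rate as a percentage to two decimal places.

P = C/r ⇒ r = C/P = 0.51/5.10 = 0.100000

10.00%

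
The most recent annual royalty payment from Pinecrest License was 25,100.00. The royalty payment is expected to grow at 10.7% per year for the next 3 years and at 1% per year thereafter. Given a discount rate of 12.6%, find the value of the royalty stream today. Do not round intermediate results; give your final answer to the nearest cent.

280452.97

D_1 = 27785.70000
D_2 = 30758.76990
D_3 = 34049.95828
Terminal value at year 3: TV = D_3×(1+g_2)/(r−g_2) = 34390.45786/0.116 = 296469.46433
P_0 = D_1/(1+r)^1 + D_2/(1+r)^2 + D_3/(1+r)^3 + TV/(1+r)^3
    = 24676.46536 + 24260.07741 + 23850.71553 + 207665.71281 = 280452.97111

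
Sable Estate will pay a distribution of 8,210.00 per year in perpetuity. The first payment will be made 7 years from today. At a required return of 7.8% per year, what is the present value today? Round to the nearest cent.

Value at end of year 6: C / r = 8,210.00 / 0.078 = 105,256.4103
Discount to today: PV = 105,256.4103 / (1 + 0.078)^6 = 105,256.4103 / 1.569324 = 67,071.19

67071.19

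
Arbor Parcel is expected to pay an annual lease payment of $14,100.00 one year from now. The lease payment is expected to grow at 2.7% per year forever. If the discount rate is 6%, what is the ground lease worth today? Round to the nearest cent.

$427272.73

Growing perpetuity: P = D₁ / (r − g) = $14,100.0000 / (0.06 − 0.027) = $427,272.73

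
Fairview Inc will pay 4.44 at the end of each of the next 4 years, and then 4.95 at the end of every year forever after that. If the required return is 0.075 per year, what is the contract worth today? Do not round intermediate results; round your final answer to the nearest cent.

PV of 4-year annuity: 4.44 × [1 − (1+0.075)^−4] / 0.075 = 14.87101
Perpetuity value at year 4: 4.95 / 0.075 = 66.00000
PV of perpetuity: 66.00000 / (1+0.075)^4 = 49.42083
Total PV = 14.87101 + 49.42083 = 64.29184

64.29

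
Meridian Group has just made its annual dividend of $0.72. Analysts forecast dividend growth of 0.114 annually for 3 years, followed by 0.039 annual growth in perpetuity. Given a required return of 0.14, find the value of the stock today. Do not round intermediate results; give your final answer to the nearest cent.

D_1 = 0.80208
D_2 = 0.89352
D_3 = 0.99538
Terminal value at year 3: TV = D_3×(1+g_2)/(r−g_2) = 1.03420/0.101 = 10.23958
P_0 = D_1/(1+r)^1 + D_2/(1+r)^2 + D_3/(1+r)^3 + TV/(1+r)^3
    = 0.70358 + 0.68753 + 0.67185 + 6.91143 = 8.97439

$8.97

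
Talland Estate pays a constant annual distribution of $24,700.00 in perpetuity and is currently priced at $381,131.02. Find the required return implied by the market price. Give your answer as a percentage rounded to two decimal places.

P = C/r ⇒ r = C/P = $24,700.00/$381,131.02 = 0.064807

6.48%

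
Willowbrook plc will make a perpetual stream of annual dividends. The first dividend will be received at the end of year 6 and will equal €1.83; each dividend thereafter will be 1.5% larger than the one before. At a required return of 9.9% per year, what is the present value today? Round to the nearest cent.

Value at end of year 5: C₁ / (r − g) = €1.83 / (0.099 − 0.015) = €21.7857
Discount to today: PV = €21.7857 / (1 + 0.099)^5 = €21.7857 / 1.603203 = €13.59

€13.59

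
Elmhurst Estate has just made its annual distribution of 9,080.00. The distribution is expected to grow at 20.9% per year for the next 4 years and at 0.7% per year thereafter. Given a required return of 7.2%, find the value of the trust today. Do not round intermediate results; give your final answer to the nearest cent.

277081.10

D_1 = 10977.72000
D_2 = 13272.06348
D_3 = 16045.92475
D_4 = 19399.52302
Terminal value at year 4: TV = D_4×(1+g_2)/(r−g_2) = 19535.31968/0.065 = 300543.37970
P_0 = D_1/(1+r)^1 + D_2/(1+r)^2 + D_3/(1+r)^3 + D_4/(1+r)^4 + TV/(1+r)^4
    = 10240.41045 + 11549.11962 + 13025.07987 + 14689.66564 + 227576.81992 = 277081.09549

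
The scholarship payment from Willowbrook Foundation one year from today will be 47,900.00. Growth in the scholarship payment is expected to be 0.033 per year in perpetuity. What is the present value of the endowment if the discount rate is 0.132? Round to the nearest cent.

Growing perpetuity: P = D₁ / (r − g) = 47,900.0000 / (0.132 − 0.033) = 483,838.38

483838.38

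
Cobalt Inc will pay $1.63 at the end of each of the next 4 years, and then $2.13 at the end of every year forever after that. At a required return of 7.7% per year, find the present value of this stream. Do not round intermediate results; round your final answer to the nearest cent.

PV of 4-year annuity: $1.63 × [1 − (1+0.077)^−4] / 0.077 = 5.43502
Perpetuity value at year 4: $2.13 / 0.077 = 27.66234
PV of perpetuity: 27.66234 / (1+0.077)^4 = 20.56014
Total PV = 5.43502 + 20.56014 = 25.99516

$26.00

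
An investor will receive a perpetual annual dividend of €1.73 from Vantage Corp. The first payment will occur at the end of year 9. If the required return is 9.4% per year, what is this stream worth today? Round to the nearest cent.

Value at end of year 8: C / r = €1.73 / 0.094 = €18.4043
Discount to today: PV = €18.4043 / (1 + 0.094)^8 = €18.4043 / 2.051817 = €8.97

€8.97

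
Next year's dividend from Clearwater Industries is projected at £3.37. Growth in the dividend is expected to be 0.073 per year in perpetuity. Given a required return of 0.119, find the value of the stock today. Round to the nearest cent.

£73.26

Growing perpetuity: P = D₁ / (r − g) = £3.3700 / (0.119 − 0.073) = £73.26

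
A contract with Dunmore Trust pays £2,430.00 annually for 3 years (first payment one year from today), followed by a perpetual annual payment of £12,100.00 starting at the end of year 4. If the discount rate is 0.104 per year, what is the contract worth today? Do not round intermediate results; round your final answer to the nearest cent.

£92466.64

PV of 3-year annuity: £2,430.00 × [1 − (1+0.104)^−3] / 0.104 = 6000.74741
Perpetuity value at year 3: £12,100.00 / 0.104 = 116346.15385
PV of perpetuity: 116346.15385 / (1+0.104)^3 = 86465.88896
Total PV = 6000.74741 + 86465.88896 = 92466.63637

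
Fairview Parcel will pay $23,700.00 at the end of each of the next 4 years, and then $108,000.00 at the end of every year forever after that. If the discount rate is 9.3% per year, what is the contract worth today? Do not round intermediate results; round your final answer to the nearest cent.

$889970.69

PV of 4-year annuity: $23,700.00 × [1 − (1+0.093)^−4] / 0.093 = 76278.47434
Perpetuity value at year 4: $108,000.00 / 0.093 = 1161290.32258
PV of perpetuity: 1161290.32258 / (1+0.093)^4 = 813692.21169
Total PV = 76278.47434 + 813692.21169 = 889970.68602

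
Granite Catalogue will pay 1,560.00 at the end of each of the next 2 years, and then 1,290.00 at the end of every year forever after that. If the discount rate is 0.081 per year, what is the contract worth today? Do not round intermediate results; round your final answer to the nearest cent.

16406.75

PV of 2-year annuity: 1,560.00 × [1 − (1+0.081)^−2] / 0.081 = 2778.08347
Perpetuity value at year 2: 1,290.00 / 0.081 = 15925.92593
PV of perpetuity: 15925.92593 / (1+0.081)^2 = 13628.66459
Total PV = 2778.08347 + 13628.66459 = 16406.74807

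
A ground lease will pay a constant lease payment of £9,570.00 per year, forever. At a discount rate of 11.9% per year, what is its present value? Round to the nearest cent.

Level perpetuity: PV = C / r = £9,570.00 / 0.119 = £80,420.17

£80420.17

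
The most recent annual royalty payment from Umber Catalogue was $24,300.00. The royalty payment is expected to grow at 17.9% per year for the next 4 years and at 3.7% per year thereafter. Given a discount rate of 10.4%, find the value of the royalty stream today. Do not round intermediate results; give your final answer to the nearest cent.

$604071.29

D_1 = 28649.70000
D_2 = 33777.99630
D_3 = 39824.25764
D_4 = 46952.79975
Terminal value at year 4: TV = D_4×(1+g_2)/(r−g_2) = 48690.05335/0.067 = 726717.21412
P_0 = D_1/(1+r)^1 + D_2/(1+r)^2 + D_3/(1+r)^3 + D_4/(1+r)^4 + TV/(1+r)^4
    = 25950.81522 + 27713.77821 + 29596.50771 + 31607.14002 + 489203.04781 = 604071.28896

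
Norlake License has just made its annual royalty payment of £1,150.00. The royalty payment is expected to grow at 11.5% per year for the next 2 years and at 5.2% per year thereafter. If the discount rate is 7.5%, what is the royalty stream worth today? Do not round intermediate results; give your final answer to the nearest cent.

£59017.21

D_1 = 1282.25000
D_2 = 1429.70875
Terminal value at year 2: TV = D_2×(1+g_2)/(r−g_2) = 1504.05361/0.023 = 65393.63500
P_0 = D_1/(1+r)^1 + D_2/(1+r)^2 + TV/(1+r)^2
    = 1192.79070 + 1237.17361 + 56587.24500 = 59017.20930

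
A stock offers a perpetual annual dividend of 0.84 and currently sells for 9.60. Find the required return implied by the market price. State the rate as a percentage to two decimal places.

P = C/r ⇒ r = C/P = 0.84/9.60 = 0.087500

8.75%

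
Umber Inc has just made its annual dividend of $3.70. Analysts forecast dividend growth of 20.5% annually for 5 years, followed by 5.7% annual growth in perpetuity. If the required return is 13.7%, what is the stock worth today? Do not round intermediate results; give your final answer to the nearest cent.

D_1 = 4.45850
D_2 = 5.37249
D_3 = 6.47385
D_4 = 7.80099
D_5 = 9.40020
Terminal value at year 5: TV = D_5×(1+g_2)/(r−g_2) = 9.93601/0.08 = 124.20010
P_0 = D_1/(1+r)^1 + D_2/(1+r)^2 + D_3/(1+r)^3 + D_4/(1+r)^4 + D_5/(1+r)^5 + TV/(1+r)^5
    = 3.92128 + 4.15580 + 4.40435 + 4.66776 + 4.94692 + 65.36114 = 87.45725

$87.46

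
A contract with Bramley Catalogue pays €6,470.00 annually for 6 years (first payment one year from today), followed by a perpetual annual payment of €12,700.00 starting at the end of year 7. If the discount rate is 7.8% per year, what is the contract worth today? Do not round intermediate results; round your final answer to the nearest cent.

€133844.39

PV of 6-year annuity: €6,470.00 × [1 − (1+0.078)^−6] / 0.078 = 30092.37485
Perpetuity value at year 6: €12,700.00 / 0.078 = 162820.51282
PV of perpetuity: 162820.51282 / (1+0.078)^6 = 103752.01814
Total PV = 30092.37485 + 103752.01814 = 133844.39299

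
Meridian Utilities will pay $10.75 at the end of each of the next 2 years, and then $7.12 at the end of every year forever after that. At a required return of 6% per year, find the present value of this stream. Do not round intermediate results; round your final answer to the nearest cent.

$125.32

PV of 2-year annuity: $10.75 × [1 − (1+0.06)^−2] / 0.06 = 19.70897
Perpetuity value at year 2: $7.12 / 0.06 = 118.66667
PV of perpetuity: 118.66667 / (1+0.06)^2 = 105.61291
Total PV = 19.70897 + 105.61291 = 125.32188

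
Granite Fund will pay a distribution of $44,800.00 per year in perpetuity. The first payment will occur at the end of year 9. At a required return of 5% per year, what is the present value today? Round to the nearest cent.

Value at end of year 8: C / r = $44,800.00 / 0.05 = $896,000.0000
Discount to today: PV = $896,000.0000 / (1 + 0.05)^8 = $896,000.0000 / 1.477455 = $606,448.07

$606448.07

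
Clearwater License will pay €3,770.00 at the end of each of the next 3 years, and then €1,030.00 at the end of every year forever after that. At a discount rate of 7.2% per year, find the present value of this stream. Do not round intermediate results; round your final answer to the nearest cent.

€21469.99

PV of 3-year annuity: €3,770.00 × [1 − (1+0.072)^−3] / 0.072 = 9857.63032
Perpetuity value at year 3: €1,030.00 / 0.072 = 14305.55556
PV of perpetuity: 14305.55556 / (1+0.072)^3 = 11612.35682
Total PV = 9857.63032 + 11612.35682 = 21469.98714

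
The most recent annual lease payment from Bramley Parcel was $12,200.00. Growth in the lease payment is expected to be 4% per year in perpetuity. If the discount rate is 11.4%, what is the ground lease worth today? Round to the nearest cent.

D₁ = D₀ × (1 + g) = $12,200.00 × 1.04 = $12,688.0000
Growing perpetuity: P = D₁ / (r − g) = $12,688.0000 / (0.114 − 0.04) = $171,459.46

$171459.46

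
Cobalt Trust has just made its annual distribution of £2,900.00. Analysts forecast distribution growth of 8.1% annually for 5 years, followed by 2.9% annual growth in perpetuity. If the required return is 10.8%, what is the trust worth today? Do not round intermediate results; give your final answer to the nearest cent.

£46863.76

D_1 = 3134.90000
D_2 = 3388.82690
D_3 = 3663.32188
D_4 = 3960.05095
D_5 = 4280.81508
Terminal value at year 5: TV = D_5×(1+g_2)/(r−g_2) = 4404.95872/0.079 = 55758.97108
P_0 = D_1/(1+r)^1 + D_2/(1+r)^2 + D_3/(1+r)^3 + D_4/(1+r)^4 + D_5/(1+r)^5 + TV/(1+r)^5
    = 2829.33213 + 2760.38631 + 2693.12058 + 2627.49399 + 2563.46661 + 33389.96387 = 46863.76350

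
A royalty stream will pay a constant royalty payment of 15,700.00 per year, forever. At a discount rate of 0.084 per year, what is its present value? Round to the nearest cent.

186904.76

Level perpetuity: PV = C / r = 15,700.00 / 0.084 = 186,904.76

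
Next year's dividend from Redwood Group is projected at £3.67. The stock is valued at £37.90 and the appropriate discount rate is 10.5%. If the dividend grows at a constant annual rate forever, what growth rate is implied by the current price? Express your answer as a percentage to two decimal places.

0.82%

P = D₁/(r−g) ⇒ g = r − D₁/P = 0.105 − £3.67/£37.90 = 0.008166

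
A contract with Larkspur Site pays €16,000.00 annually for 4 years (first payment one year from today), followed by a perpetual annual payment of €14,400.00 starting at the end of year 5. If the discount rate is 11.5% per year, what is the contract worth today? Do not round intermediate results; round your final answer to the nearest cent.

€130128.77

PV of 4-year annuity: €16,000.00 × [1 − (1+0.115)^−4] / 0.115 = 49113.82079
Perpetuity value at year 4: €14,400.00 / 0.115 = 125217.39130
PV of perpetuity: 125217.39130 / (1+0.115)^4 = 81014.95259
Total PV = 49113.82079 + 81014.95259 = 130128.77338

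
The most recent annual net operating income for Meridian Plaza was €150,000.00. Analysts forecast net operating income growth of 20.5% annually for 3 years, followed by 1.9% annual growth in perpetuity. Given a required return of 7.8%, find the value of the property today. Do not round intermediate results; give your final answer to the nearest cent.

€4183016.87

D_1 = 180750.00000
D_2 = 217803.75000
D_3 = 262453.51875
Terminal value at year 3: TV = D_3×(1+g_2)/(r−g_2) = 267440.13561/0.059 = 4532883.65434
P_0 = D_1/(1+r)^1 + D_2/(1+r)^2 + D_3/(1+r)^3 + TV/(1+r)^3
    = 167671.61410 + 187425.13450 + 209505.83216 + 3618414.28770 = 4183016.86847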